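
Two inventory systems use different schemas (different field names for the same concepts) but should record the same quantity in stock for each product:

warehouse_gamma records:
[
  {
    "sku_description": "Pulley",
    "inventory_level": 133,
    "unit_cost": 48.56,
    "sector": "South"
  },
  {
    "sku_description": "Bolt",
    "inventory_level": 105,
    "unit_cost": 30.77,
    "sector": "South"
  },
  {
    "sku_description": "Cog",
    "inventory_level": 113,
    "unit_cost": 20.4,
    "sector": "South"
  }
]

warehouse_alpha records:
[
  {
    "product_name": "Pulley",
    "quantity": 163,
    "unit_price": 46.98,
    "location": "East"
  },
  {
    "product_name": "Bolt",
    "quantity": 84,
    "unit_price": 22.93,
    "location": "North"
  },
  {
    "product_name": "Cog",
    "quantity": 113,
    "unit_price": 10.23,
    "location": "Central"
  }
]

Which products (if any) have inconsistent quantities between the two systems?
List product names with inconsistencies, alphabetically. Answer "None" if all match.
Bolt, Pulley

Schema mappings:
- "sku_description" (warehouse_gamma) = "product_name" (warehouse_alpha) = product name
- "inventory_level" (warehouse_gamma) = "quantity" (warehouse_alpha) = quantity

Comparison:
  Pulley: 133 vs 163 - MISMATCH
  Bolt: 105 vs 84 - MISMATCH
  Cog: 113 vs 113 - MATCH

Products with inconsistencies: Bolt, Pulley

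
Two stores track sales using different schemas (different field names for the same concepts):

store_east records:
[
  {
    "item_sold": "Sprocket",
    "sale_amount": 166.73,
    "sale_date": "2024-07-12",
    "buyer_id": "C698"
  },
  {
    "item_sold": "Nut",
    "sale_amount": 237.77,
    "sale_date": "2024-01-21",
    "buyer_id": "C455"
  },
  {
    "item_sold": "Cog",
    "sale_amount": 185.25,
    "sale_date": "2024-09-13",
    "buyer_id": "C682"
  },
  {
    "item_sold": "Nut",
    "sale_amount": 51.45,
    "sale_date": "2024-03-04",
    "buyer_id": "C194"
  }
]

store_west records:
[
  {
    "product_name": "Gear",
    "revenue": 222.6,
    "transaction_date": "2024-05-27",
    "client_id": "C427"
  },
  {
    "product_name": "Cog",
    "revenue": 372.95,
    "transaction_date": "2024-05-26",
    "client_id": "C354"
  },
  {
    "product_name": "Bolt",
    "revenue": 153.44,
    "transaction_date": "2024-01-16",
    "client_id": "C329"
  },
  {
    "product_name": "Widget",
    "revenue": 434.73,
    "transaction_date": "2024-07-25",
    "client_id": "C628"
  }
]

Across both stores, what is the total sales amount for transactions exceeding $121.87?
1773.47

Schema mapping: "sale_amount" (store_east) = "revenue" (store_west) = sale amount

Sum of sales > $121.87 in store_east: 589.75
Sum of sales > $121.87 in store_west: 1183.72

Total: 589.75 + 1183.72 = 1773.47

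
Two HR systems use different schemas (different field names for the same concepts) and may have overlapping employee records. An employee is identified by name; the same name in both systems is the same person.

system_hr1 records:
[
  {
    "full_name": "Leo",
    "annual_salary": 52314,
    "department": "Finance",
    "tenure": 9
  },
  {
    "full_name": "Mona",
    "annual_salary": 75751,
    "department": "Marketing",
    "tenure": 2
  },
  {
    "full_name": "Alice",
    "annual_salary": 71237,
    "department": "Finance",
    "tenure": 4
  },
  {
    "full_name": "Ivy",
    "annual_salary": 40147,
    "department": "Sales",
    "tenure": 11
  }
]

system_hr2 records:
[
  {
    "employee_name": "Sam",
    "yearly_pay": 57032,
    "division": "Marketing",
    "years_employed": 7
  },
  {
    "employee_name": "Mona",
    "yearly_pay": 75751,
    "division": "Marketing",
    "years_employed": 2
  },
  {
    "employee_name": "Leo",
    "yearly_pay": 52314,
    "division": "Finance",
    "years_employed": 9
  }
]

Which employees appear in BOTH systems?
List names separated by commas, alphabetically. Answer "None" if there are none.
Leo, Mona

Schema mapping: "full_name" (system_hr1) = "employee_name" (system_hr2) = employee name

Names in system_hr1: ['Alice', 'Ivy', 'Leo', 'Mona']
Names in system_hr2: ['Leo', 'Mona', 'Sam']

Intersection: ['Leo', 'Mona']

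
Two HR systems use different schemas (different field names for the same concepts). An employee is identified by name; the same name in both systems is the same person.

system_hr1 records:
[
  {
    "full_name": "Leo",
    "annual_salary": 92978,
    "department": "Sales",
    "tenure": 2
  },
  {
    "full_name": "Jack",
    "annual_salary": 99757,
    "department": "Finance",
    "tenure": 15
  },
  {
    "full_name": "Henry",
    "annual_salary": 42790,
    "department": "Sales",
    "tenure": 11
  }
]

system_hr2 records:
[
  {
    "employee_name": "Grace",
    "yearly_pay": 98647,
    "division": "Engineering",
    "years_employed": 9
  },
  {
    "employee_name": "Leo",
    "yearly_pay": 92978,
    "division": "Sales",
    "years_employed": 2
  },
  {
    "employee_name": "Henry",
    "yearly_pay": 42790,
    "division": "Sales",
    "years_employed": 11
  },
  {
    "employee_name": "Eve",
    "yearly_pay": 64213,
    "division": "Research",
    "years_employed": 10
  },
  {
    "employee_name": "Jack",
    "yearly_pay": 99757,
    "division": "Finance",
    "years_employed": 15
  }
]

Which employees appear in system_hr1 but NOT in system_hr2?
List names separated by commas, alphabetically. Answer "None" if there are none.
None

Schema mapping: "full_name" (system_hr1) = "employee_name" (system_hr2) = employee name

Names in system_hr1: ['Henry', 'Jack', 'Leo']
Names in system_hr2: ['Eve', 'Grace', 'Henry', 'Jack', 'Leo']

In system_hr1 but not system_hr2: None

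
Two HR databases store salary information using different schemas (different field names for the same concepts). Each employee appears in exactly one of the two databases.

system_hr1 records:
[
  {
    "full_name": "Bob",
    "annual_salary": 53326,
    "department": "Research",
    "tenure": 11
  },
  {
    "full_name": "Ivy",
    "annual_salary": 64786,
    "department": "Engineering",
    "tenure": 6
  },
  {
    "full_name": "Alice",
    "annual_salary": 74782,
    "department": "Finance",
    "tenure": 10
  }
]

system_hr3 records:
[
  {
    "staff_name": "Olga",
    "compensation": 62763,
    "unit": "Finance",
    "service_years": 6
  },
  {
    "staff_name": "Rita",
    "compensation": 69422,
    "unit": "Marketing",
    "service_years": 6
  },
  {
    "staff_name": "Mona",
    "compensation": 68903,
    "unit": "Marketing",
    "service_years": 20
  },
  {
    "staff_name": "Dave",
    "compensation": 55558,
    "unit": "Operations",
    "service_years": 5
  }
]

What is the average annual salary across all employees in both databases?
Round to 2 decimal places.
64220.00

Schema mapping: "annual_salary" (system_hr1) = "compensation" (system_hr3) = annual salary

All salaries: [53326, 64786, 74782, 62763, 69422, 68903, 55558]
Sum: 449540
Count: 7
Average: 449540 / 7 = 64220.00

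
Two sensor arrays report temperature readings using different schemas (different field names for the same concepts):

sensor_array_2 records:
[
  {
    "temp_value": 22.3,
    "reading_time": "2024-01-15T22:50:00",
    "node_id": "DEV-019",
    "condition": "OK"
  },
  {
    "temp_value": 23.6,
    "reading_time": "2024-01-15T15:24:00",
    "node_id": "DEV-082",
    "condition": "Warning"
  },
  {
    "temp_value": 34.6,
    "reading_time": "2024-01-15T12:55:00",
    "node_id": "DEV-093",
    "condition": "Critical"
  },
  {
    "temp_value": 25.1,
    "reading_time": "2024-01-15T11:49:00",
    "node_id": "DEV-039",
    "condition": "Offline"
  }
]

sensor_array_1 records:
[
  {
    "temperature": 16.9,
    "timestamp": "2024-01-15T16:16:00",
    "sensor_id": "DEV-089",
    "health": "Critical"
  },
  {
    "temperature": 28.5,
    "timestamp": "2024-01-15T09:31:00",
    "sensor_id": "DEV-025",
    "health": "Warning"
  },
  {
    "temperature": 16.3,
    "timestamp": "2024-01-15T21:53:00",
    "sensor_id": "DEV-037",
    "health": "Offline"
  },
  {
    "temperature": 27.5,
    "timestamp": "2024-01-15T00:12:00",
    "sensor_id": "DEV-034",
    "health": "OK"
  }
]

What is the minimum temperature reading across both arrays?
16.3

Schema mapping: "temp_value" (sensor_array_2) = "temperature" (sensor_array_1) = temperature reading

Minimum in sensor_array_2: 22.3
Minimum in sensor_array_1: 16.3

Overall minimum: min(22.3, 16.3) = 16.3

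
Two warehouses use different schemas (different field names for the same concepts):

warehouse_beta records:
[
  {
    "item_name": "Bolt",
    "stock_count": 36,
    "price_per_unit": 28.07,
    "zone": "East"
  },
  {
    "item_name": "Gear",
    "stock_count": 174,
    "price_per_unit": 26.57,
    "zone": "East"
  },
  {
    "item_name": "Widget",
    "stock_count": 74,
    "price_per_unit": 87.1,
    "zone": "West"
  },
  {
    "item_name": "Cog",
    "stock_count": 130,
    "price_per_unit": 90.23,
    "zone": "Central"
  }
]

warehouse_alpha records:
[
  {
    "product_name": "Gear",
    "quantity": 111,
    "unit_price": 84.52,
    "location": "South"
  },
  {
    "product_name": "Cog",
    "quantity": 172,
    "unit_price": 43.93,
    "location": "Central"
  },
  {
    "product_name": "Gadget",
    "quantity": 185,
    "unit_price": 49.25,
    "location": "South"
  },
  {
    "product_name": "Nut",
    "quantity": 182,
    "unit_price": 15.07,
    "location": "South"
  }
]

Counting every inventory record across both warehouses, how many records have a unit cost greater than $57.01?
3

Schema mapping: "price_per_unit" (warehouse_beta) = "unit_price" (warehouse_alpha) = unit cost

Records > $57.01 in warehouse_beta: 2
Records > $57.01 in warehouse_alpha: 1

Total count: 2 + 1 = 3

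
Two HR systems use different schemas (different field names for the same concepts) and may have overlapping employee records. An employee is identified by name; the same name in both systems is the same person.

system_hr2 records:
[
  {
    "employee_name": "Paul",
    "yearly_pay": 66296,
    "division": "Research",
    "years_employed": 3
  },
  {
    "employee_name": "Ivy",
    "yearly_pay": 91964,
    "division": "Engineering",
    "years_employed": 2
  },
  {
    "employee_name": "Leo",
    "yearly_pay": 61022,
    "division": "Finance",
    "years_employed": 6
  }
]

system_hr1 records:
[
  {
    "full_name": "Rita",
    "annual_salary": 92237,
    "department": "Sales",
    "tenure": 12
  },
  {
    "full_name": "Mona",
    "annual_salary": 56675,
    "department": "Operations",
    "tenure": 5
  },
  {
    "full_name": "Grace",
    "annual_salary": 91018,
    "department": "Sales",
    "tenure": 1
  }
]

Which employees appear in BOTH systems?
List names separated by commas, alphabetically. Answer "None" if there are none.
None

Schema mapping: "employee_name" (system_hr2) = "full_name" (system_hr1) = employee name

Names in system_hr2: ['Ivy', 'Leo', 'Paul']
Names in system_hr1: ['Grace', 'Mona', 'Rita']

Intersection: None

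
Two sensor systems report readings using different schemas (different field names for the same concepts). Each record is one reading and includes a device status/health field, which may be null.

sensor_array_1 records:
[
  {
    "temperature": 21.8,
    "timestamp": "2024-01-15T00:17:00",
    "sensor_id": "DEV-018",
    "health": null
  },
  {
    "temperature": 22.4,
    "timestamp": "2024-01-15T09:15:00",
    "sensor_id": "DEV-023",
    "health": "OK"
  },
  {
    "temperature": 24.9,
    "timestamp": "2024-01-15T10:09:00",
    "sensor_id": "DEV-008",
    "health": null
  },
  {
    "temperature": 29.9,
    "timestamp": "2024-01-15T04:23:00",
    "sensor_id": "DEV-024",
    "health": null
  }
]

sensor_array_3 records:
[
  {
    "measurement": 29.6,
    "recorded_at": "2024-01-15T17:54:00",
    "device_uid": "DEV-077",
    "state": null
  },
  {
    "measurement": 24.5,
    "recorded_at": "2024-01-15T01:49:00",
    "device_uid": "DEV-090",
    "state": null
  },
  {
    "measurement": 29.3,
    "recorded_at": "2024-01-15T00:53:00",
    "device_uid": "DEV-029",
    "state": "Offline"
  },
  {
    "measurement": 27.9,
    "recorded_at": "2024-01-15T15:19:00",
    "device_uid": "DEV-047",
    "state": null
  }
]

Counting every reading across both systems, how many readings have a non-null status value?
2

Schema mapping: "health" (sensor_array_1) = "state" (sensor_array_3) = status

Non-null in sensor_array_1: 1
Non-null in sensor_array_3: 1

Total non-null: 1 + 1 = 2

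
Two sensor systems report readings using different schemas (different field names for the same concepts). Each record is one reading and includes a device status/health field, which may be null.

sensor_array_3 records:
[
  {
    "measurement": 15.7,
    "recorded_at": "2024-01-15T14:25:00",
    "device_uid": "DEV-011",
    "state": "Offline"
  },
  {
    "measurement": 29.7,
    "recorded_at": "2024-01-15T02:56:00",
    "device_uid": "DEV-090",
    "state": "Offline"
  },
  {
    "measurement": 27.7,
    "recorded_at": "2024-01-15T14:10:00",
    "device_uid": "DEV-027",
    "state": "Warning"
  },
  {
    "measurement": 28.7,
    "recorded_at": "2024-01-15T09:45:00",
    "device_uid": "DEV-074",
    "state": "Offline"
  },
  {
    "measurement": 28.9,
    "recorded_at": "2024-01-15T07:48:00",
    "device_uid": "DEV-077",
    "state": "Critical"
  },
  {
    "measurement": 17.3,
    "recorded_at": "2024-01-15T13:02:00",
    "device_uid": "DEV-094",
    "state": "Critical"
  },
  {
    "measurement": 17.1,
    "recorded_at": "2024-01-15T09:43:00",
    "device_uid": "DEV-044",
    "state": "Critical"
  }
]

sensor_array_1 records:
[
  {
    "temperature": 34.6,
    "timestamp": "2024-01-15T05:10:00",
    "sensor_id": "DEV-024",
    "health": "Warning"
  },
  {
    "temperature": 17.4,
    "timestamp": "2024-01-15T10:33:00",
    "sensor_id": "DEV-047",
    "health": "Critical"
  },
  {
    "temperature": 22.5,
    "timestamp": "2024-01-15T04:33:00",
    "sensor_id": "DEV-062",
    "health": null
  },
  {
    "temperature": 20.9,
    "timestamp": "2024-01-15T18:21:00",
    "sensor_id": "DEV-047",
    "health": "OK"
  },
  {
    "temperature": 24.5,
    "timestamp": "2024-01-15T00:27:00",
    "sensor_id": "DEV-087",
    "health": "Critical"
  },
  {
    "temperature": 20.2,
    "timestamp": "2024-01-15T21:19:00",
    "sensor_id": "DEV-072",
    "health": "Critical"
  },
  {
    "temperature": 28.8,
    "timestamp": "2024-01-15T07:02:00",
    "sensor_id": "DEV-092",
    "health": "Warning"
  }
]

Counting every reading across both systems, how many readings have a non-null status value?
13

Schema mapping: "state" (sensor_array_3) = "health" (sensor_array_1) = status

Non-null in sensor_array_3: 7
Non-null in sensor_array_1: 6

Total non-null: 7 + 6 = 13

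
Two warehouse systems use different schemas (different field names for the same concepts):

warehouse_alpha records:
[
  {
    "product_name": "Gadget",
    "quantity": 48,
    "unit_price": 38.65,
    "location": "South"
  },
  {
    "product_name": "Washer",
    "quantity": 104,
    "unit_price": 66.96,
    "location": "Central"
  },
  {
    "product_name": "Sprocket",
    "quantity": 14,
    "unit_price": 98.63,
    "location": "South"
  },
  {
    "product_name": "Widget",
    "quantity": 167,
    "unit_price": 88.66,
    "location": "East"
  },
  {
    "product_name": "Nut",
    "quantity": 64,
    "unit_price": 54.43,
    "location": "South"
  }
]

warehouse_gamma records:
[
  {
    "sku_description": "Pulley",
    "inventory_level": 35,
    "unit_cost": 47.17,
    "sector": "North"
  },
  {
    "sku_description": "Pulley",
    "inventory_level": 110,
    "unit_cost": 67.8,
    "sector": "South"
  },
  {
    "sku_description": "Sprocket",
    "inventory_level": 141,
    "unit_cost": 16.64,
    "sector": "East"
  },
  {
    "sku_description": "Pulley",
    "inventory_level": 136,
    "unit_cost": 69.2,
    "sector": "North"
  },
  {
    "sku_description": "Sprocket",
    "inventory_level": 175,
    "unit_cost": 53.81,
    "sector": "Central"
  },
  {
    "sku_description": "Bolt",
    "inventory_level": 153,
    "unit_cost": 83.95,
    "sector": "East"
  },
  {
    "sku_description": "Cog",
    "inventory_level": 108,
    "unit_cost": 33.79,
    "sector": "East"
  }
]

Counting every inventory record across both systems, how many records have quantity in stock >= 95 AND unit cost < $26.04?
1

Schema mappings:
- "quantity" (warehouse_alpha) = "inventory_level" (warehouse_gamma) = quantity
- "unit_price" (warehouse_alpha) = "unit_cost" (warehouse_gamma) = unit cost

Records meeting both conditions in warehouse_alpha: 0
Records meeting both conditions in warehouse_gamma: 1

Total: 0 + 1 = 1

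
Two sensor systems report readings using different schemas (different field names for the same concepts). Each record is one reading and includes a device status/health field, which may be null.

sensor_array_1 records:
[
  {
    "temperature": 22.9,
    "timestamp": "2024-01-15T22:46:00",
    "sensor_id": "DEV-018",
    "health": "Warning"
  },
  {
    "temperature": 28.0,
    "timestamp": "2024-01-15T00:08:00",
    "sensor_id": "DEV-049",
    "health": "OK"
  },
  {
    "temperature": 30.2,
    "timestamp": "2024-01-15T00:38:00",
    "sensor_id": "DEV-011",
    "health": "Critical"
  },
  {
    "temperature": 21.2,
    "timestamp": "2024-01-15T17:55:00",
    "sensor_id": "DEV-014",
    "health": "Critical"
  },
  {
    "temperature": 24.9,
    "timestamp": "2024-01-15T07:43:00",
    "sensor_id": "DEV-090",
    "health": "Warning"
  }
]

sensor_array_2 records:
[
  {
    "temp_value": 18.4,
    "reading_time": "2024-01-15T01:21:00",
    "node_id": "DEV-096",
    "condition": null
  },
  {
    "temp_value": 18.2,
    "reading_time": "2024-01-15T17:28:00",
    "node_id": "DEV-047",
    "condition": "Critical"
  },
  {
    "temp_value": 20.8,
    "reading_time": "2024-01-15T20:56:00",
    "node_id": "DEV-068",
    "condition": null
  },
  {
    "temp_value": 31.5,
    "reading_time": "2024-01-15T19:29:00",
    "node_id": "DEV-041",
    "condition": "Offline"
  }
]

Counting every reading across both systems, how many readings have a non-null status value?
7

Schema mapping: "health" (sensor_array_1) = "condition" (sensor_array_2) = status

Non-null in sensor_array_1: 5
Non-null in sensor_array_2: 2

Total non-null: 5 + 2 = 7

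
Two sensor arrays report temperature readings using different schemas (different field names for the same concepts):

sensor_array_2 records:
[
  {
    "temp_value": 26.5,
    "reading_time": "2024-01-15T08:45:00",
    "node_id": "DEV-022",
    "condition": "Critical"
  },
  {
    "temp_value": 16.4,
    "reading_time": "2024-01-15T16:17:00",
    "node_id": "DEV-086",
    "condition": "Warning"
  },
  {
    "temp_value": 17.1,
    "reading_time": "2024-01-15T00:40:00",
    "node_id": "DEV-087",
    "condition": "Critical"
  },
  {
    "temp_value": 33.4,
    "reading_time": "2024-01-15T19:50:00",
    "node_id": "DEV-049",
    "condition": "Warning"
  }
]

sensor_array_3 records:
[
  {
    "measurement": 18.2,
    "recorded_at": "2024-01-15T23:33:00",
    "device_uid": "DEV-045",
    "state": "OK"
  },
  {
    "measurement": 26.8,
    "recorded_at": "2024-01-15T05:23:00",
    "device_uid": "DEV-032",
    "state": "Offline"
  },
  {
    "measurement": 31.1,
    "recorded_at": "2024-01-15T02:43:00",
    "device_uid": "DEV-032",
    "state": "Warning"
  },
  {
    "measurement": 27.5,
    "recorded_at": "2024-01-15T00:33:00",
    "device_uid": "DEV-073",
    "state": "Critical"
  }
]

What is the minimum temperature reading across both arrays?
16.4

Schema mapping: "temp_value" (sensor_array_2) = "measurement" (sensor_array_3) = temperature reading

Minimum in sensor_array_2: 16.4
Minimum in sensor_array_3: 18.2

Overall minimum: min(16.4, 18.2) = 16.4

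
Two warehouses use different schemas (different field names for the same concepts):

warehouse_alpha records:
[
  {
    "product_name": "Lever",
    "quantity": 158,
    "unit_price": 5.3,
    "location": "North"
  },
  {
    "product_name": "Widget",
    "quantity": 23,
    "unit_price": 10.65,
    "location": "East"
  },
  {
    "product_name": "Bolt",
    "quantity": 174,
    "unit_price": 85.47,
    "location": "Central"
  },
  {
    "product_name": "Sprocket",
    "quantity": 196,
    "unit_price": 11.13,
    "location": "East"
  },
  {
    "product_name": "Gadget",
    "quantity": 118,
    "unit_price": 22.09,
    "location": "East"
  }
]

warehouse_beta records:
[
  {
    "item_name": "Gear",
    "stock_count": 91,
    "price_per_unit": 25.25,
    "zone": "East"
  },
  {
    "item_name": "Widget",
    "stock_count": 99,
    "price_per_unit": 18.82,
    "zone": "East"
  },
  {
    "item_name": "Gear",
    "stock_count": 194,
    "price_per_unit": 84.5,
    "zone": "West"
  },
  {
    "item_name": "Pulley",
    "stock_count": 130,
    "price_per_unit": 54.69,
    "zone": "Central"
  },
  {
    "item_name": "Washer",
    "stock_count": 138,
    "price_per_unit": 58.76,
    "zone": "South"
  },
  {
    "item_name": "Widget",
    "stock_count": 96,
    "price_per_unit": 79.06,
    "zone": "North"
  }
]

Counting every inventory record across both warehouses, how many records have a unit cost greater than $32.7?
5

Schema mapping: "unit_price" (warehouse_alpha) = "price_per_unit" (warehouse_beta) = unit cost

Records > $32.7 in warehouse_alpha: 1
Records > $32.7 in warehouse_beta: 4

Total count: 1 + 4 = 5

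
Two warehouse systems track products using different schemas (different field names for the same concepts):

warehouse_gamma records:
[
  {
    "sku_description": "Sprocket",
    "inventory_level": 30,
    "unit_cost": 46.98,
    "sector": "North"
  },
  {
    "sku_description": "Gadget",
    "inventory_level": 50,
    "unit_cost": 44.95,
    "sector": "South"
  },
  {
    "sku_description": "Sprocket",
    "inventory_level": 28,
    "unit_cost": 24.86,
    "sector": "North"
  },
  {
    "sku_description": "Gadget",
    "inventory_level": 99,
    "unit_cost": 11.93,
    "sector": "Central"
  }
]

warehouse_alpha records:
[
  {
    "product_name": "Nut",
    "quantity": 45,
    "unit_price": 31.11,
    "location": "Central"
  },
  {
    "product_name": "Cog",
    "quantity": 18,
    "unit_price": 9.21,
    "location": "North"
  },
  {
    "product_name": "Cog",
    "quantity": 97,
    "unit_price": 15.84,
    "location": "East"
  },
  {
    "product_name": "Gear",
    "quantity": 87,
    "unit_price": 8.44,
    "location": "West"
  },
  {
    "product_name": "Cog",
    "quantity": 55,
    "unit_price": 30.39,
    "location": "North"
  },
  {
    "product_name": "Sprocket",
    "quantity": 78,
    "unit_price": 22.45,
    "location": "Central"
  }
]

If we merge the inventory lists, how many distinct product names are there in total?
5

Schema mapping: "sku_description" (warehouse_gamma) = "product_name" (warehouse_alpha) = product name

Products in warehouse_gamma: ['Gadget', 'Sprocket']
Products in warehouse_alpha: ['Cog', 'Gear', 'Nut', 'Sprocket']

Union (unique products): ['Cog', 'Gadget', 'Gear', 'Nut', 'Sprocket']
Count: 5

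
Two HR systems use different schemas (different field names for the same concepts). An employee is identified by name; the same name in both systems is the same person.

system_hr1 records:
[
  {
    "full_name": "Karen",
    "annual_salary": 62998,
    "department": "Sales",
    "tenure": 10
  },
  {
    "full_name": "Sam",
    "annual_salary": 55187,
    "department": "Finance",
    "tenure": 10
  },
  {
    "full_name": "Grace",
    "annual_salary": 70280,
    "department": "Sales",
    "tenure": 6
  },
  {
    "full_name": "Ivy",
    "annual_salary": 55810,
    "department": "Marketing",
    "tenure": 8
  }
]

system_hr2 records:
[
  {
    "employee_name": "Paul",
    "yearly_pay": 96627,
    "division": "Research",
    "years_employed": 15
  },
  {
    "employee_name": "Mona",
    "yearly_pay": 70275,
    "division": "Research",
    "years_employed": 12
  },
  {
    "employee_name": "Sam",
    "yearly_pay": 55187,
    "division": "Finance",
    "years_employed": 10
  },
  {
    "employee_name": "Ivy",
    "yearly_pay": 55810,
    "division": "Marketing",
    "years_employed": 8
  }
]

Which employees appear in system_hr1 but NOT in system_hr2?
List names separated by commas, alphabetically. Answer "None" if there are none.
Grace, Karen

Schema mapping: "full_name" (system_hr1) = "employee_name" (system_hr2) = employee name

Names in system_hr1: ['Grace', 'Ivy', 'Karen', 'Sam']
Names in system_hr2: ['Ivy', 'Mona', 'Paul', 'Sam']

In system_hr1 but not system_hr2: ['Grace', 'Karen']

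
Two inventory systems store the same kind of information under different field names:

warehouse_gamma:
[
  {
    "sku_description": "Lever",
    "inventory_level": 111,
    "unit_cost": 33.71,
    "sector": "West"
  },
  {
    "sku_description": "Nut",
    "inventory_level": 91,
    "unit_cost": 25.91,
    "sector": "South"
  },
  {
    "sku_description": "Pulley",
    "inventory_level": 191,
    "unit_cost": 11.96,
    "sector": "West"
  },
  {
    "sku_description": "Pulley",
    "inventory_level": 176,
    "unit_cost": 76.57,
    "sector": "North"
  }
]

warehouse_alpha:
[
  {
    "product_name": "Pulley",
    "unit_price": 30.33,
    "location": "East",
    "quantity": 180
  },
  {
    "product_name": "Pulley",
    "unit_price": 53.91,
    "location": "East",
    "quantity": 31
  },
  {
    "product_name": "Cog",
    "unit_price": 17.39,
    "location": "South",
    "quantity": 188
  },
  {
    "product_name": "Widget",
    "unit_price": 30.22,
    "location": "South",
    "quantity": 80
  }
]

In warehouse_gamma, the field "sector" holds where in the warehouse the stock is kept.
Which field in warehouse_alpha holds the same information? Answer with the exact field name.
location

In warehouse_gamma, "sector" holds where in the warehouse the stock is kept.
The fields in warehouse_alpha are: "product_name", "unit_price", "location", "quantity".
"location" is the match: the name refers to the same concept and its values are area labels (e.g. 'East', 'South').
The other fields ("product_name", "unit_price", "quantity") hold different kinds of data.

So "sector" in warehouse_gamma corresponds to "location" in warehouse_alpha.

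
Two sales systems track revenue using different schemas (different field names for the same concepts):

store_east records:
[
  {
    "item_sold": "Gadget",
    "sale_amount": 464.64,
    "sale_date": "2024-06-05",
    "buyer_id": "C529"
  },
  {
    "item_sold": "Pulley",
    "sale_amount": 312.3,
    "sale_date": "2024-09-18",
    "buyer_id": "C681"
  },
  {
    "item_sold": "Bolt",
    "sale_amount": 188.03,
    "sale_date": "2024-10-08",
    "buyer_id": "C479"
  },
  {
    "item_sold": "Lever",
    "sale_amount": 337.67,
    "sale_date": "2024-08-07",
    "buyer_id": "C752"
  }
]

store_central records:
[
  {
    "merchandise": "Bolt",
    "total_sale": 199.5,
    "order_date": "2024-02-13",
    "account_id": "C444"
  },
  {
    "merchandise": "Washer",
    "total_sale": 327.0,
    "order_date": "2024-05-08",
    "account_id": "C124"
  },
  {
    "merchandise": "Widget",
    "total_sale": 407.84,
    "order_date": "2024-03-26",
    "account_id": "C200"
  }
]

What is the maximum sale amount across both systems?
464.64

Reconcile: "sale_amount" (store_east) = "total_sale" (store_central) = sale amount

Maximum in store_east: 464.64
Maximum in store_central: 407.84

Overall maximum: max(464.64, 407.84) = 464.64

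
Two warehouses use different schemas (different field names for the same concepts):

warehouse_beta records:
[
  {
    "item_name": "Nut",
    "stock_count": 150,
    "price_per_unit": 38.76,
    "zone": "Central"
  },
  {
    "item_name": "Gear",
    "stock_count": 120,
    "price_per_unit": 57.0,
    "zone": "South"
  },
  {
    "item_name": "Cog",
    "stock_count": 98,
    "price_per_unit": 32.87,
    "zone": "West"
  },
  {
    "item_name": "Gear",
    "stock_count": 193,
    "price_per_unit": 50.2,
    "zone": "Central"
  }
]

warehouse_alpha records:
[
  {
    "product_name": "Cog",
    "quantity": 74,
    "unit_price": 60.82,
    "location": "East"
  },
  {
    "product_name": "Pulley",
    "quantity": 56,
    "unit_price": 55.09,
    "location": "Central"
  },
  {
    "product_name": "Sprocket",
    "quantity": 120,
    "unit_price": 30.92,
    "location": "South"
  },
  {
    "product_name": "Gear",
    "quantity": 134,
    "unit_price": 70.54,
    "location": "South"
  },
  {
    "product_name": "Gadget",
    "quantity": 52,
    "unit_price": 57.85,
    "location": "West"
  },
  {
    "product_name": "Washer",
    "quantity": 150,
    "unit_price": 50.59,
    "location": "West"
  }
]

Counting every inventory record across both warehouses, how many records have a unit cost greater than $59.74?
2

Schema mapping: "price_per_unit" (warehouse_beta) = "unit_price" (warehouse_alpha) = unit cost

Records > $59.74 in warehouse_beta: 0
Records > $59.74 in warehouse_alpha: 2

Total count: 0 + 2 = 2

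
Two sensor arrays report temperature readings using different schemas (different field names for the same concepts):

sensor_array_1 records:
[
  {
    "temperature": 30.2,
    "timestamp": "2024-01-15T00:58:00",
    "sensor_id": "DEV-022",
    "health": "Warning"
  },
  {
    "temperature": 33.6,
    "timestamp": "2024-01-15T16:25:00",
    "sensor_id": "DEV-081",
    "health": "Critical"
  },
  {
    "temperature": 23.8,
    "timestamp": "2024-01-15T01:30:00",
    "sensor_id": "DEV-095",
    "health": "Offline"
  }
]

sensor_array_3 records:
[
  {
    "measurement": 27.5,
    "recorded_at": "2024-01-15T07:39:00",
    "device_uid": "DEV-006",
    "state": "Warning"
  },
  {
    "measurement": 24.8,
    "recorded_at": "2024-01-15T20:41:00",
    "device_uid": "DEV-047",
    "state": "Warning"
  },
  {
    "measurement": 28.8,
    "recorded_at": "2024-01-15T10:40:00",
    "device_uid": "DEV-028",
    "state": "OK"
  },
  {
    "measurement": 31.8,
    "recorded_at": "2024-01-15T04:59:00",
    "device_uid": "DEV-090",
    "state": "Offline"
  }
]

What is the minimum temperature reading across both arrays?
23.8

Schema mapping: "temperature" (sensor_array_1) = "measurement" (sensor_array_3) = temperature reading

Minimum in sensor_array_1: 23.8
Minimum in sensor_array_3: 24.8

Overall minimum: min(23.8, 24.8) = 23.8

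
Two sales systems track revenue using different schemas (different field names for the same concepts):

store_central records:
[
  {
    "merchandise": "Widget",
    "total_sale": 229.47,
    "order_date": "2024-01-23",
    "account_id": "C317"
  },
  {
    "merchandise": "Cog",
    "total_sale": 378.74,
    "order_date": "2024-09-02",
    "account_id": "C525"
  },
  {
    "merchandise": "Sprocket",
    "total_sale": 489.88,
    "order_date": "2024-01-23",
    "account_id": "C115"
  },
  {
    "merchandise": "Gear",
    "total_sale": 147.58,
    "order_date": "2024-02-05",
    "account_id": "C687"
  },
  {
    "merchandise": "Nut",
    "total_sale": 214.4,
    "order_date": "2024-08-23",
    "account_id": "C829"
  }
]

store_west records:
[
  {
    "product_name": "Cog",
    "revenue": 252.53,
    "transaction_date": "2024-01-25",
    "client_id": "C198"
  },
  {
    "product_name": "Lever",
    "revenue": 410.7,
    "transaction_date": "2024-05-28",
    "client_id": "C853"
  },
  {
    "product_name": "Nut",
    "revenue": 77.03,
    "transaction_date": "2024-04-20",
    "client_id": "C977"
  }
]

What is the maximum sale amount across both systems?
489.88

Reconcile: "total_sale" (store_central) = "revenue" (store_west) = sale amount

Maximum in store_central: 489.88
Maximum in store_west: 410.7

Overall maximum: max(489.88, 410.7) = 489.88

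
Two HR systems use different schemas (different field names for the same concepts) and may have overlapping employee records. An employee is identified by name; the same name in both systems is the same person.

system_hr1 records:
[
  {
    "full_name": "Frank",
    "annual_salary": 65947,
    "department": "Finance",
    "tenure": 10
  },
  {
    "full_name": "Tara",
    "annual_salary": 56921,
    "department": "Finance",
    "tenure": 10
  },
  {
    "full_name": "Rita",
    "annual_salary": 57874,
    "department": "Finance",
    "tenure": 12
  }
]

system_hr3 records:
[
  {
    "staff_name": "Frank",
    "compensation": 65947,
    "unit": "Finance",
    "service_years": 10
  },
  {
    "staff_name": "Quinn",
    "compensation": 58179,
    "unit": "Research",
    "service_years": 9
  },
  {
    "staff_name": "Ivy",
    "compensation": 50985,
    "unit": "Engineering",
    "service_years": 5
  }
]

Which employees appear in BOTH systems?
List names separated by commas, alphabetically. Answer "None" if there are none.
Frank

Schema mapping: "full_name" (system_hr1) = "staff_name" (system_hr3) = employee name

Names in system_hr1: ['Frank', 'Rita', 'Tara']
Names in system_hr3: ['Frank', 'Ivy', 'Quinn']

Intersection: ['Frank']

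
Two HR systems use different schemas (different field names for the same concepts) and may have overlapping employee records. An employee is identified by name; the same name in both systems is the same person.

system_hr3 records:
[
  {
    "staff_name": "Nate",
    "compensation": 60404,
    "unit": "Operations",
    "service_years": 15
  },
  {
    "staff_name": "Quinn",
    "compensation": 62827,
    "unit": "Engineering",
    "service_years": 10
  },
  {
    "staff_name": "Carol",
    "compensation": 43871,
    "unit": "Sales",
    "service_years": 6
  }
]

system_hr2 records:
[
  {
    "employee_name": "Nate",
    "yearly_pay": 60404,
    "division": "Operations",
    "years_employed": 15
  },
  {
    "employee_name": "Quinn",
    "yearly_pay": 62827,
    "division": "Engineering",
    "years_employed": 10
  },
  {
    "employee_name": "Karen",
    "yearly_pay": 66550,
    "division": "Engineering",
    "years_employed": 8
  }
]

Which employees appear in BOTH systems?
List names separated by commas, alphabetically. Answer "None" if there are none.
Nate, Quinn

Schema mapping: "staff_name" (system_hr3) = "employee_name" (system_hr2) = employee name

Names in system_hr3: ['Carol', 'Nate', 'Quinn']
Names in system_hr2: ['Karen', 'Nate', 'Quinn']

Intersection: ['Nate', 'Quinn']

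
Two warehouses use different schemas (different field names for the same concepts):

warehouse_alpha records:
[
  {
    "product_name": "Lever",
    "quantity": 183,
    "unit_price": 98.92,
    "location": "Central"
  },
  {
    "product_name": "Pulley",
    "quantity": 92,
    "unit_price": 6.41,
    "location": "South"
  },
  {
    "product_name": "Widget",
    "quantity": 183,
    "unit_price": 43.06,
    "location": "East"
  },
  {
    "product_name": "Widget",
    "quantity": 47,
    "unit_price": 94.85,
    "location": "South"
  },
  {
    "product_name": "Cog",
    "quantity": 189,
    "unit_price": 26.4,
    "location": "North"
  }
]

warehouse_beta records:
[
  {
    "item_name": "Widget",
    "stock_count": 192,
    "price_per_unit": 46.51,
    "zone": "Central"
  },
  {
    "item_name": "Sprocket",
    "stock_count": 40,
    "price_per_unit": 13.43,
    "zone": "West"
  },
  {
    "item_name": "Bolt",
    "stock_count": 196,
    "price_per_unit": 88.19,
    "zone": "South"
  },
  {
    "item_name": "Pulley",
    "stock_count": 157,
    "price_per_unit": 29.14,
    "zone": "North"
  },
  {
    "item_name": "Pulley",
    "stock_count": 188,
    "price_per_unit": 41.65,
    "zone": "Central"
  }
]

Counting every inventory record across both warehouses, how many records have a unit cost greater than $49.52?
3

Schema mapping: "unit_price" (warehouse_alpha) = "price_per_unit" (warehouse_beta) = unit cost

Records > $49.52 in warehouse_alpha: 2
Records > $49.52 in warehouse_beta: 1

Total count: 2 + 1 = 3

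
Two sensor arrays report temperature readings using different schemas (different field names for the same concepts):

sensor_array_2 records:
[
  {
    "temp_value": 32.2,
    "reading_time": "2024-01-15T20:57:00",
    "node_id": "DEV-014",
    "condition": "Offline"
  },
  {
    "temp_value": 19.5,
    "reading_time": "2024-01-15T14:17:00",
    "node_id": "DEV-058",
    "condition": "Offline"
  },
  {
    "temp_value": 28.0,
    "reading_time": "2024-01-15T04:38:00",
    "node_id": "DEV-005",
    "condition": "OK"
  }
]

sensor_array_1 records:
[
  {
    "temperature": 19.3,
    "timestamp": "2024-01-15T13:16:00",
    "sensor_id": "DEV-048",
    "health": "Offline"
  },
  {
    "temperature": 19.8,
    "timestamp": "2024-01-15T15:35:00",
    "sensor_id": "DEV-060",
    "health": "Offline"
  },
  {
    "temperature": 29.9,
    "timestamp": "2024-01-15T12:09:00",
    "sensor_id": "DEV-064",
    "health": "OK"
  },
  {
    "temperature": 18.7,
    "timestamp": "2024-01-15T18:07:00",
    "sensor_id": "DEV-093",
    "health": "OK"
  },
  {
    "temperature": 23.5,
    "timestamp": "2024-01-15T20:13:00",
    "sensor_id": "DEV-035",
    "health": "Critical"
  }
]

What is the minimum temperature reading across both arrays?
18.7

Schema mapping: "temp_value" (sensor_array_2) = "temperature" (sensor_array_1) = temperature reading

Minimum in sensor_array_2: 19.5
Minimum in sensor_array_1: 18.7

Overall minimum: min(19.5, 18.7) = 18.7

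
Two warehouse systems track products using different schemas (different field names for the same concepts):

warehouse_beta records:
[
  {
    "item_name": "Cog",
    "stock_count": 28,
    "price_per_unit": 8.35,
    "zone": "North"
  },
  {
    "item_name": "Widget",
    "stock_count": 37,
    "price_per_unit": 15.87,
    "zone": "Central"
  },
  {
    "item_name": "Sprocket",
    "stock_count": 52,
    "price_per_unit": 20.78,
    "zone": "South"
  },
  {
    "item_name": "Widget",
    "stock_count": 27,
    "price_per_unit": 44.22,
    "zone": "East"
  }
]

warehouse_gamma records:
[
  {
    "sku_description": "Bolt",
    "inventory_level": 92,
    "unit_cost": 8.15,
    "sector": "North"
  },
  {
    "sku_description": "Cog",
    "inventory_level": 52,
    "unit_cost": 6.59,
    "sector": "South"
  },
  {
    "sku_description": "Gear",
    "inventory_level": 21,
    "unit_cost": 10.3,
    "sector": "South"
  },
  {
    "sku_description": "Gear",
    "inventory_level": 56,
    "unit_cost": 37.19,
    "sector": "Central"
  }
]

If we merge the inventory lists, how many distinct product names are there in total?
5

Schema mapping: "item_name" (warehouse_beta) = "sku_description" (warehouse_gamma) = product name

Products in warehouse_beta: ['Cog', 'Sprocket', 'Widget']
Products in warehouse_gamma: ['Bolt', 'Cog', 'Gear']

Union (unique products): ['Bolt', 'Cog', 'Gear', 'Sprocket', 'Widget']
Count: 5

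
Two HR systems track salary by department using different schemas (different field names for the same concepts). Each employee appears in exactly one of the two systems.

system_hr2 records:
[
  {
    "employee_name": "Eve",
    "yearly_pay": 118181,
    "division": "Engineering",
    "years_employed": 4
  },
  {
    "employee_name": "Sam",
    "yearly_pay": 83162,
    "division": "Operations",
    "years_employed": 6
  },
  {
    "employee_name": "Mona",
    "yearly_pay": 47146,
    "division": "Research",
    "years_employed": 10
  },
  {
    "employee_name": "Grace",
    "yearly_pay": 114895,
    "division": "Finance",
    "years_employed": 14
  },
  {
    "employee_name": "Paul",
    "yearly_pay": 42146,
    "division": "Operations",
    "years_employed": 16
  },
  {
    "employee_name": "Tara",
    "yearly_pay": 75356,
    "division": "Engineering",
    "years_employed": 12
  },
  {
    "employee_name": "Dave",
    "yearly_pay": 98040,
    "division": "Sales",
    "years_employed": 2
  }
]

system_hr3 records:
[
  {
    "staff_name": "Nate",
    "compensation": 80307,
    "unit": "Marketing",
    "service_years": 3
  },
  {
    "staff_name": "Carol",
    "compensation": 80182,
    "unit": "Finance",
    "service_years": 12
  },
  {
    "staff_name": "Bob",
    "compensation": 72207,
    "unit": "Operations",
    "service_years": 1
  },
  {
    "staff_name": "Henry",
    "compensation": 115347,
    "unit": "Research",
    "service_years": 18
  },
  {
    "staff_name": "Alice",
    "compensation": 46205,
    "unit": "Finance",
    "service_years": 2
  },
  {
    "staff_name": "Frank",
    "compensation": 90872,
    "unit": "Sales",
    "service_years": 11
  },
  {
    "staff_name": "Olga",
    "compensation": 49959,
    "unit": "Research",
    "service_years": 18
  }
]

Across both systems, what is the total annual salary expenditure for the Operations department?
197515

Schema mappings:
- "division" (system_hr2) = "unit" (system_hr3) = department
- "yearly_pay" (system_hr2) = "compensation" (system_hr3) = salary

Operations salaries from system_hr2: 125308
Operations salaries from system_hr3: 72207

Total: 125308 + 72207 = 197515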